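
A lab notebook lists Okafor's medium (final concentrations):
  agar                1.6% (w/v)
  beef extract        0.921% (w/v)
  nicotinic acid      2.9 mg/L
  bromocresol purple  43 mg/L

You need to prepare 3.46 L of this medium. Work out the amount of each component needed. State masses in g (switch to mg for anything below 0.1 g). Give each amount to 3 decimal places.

Scale factor relative to 1 L: 3.46.
agar: 1.6% w/v = 16 g/L → 16 × 3.46 L = 55.360 g
beef extract: 0.921% w/v = 9.21 g/L → 9.21 × 3.46 L = 31.867 g
nicotinic acid: 2.9 mg/L × 3.46 L = 10.034 mg
bromocresol purple: 43 mg/L × 3.46 L = 148.78 mg = 0.149 g

agar 55.360 g; beef extract 31.867 g; nicotinic acid 10.034 mg; bromocresol purple 0.149 g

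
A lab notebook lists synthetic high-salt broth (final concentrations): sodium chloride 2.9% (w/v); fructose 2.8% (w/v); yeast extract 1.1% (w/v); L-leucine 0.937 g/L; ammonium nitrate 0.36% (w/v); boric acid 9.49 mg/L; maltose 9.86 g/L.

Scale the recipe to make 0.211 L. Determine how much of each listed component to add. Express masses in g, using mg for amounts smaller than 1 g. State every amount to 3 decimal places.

sodium chloride 6.119 g; fructose 5.908 g; yeast extract 2.321 g; L-leucine 197.707 mg; ammonium nitrate 759.600 mg; boric acid 2.002 mg; maltose 2.080 g

Working volume: 0.211 L.
sodium chloride: 2.9 g per 100 mL × 211 mL ÷ 100 = 6.119 g
fructose: 2.8% w/v = 28 g/L → 28 × 0.211 L = 5.908 g
yeast extract: 1.1% w/v = 11 g/L → 11 × 0.211 L = 2.321 g
L-leucine: 0.937 g/L × 0.211 L = 0.197707 g = 197.707 mg
ammonium nitrate: 0.36 g per 100 mL × 211 mL ÷ 100 = 0.7596 g = 759.600 mg
boric acid: 9.49 mg/L × 0.211 L = 2.002 mg
maltose: 9.86 g/L × 0.211 L = 2.080 g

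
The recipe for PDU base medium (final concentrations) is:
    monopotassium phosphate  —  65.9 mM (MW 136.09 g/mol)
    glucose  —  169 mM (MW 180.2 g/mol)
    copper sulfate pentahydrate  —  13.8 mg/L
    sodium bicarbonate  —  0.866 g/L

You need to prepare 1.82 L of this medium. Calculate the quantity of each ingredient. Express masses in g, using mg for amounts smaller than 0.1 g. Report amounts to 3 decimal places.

Scale factor relative to 1 L: 1.82.
monopotassium phosphate: 65.9 mmol/L × 136.09 g/mol × 1.82 L ÷ 1000 = 16.322 g
glucose: 169 mmol/L × 180.2 g/mol × 1.82 L ÷ 1000 = 55.426 g
copper sulfate pentahydrate: 13.8 mg/L × 1.82 L = 25.116 mg
sodium bicarbonate: 0.866 g/L × 1.82 L = 1.576 g

monopotassium phosphate 16.322 g; glucose 55.426 g; copper sulfate pentahydrate 25.116 mg; sodium bicarbonate 1.576 g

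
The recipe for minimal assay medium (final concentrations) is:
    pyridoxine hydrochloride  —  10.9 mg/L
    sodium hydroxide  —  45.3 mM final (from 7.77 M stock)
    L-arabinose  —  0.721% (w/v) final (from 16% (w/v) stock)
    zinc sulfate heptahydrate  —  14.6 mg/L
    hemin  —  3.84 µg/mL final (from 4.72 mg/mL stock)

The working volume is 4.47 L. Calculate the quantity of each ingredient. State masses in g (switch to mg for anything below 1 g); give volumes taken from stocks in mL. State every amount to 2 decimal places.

pyridoxine hydrochloride 48.72 mg; sodium hydroxide 26.06 mL; L-arabinose 201.43 mL; zinc sulfate heptahydrate 65.26 mg; hemin 3.64 mL

Scale factor relative to 1 L: 4.47.
pyridoxine hydrochloride: 10.9 mg/L × 4.47 L = 48.72 mg
sodium hydroxide: V = C2·V2/C1 = 45.3 mM × 4470 mL ÷ 7770 mM = 26.06 mL
L-arabinose: V = C2·V2/C1 = 0.721% ÷ 16% × 4470 mL = 201.43 mL
zinc sulfate heptahydrate: 14.6 mg/L × 4.47 L = 65.26 mg
hemin: dilute stock: 3.84 µg/mL × 4470 mL ÷ 4720 µg/mL = 3.64 mL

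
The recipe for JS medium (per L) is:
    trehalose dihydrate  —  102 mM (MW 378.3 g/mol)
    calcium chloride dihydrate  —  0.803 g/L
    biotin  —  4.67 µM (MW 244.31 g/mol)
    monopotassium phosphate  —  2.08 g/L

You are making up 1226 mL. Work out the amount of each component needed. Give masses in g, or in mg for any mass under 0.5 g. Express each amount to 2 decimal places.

Scale factor relative to 1 L: 1.226.
trehalose dihydrate: 102 mmol/L × 378.3 g/mol × 1.226 L ÷ 1000 = 47.31 g
calcium chloride dihydrate: 0.803 g/L × 1.226 L = 0.98 g
biotin: 4.67 µmol/L × 244.31 g/mol × 1.226 L ÷ 1000 = 1.40 mg
monopotassium phosphate: 2.08 g/L × 1.226 L = 2.55 g

trehalose dihydrate 47.31 g; calcium chloride dihydrate 0.98 g; biotin 1.40 mg; monopotassium phosphate 2.55 g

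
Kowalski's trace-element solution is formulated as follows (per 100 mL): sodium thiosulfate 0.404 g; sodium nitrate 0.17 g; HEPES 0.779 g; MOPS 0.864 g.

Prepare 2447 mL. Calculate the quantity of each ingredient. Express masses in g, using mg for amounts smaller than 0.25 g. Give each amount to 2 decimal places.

Scale factor = 2447 mL / 100 mL = 24.47.
sodium thiosulfate: 0.404 g × (2447 mL / 100 mL) = 9.89 g
sodium nitrate: 0.17 g × (2447 mL / 100 mL) = 4.16 g
HEPES: 0.779 g × (2447 mL / 100 mL) = 19.06 g
MOPS: 0.864 g × (2447 mL / 100 mL) = 21.14 g

sodium thiosulfate 9.89 g; sodium nitrate 4.16 g; HEPES 19.06 g; MOPS 21.14 g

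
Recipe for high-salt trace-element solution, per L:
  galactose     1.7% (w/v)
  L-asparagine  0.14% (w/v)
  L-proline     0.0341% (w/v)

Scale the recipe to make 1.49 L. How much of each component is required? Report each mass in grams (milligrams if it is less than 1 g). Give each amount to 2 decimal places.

galactose 25.33 g; L-asparagine 2.09 g; L-proline 508.09 mg

Working volume: 1.49 L.
galactose: 1.7 g per 100 mL × 1490 mL ÷ 100 = 25.33 g
L-asparagine: 0.14 g per 100 mL × 1490 mL ÷ 100 = 2.09 g
L-proline: 0.0341 g per 100 mL × 1490 mL ÷ 100 = 0.50809 g = 508.09 mg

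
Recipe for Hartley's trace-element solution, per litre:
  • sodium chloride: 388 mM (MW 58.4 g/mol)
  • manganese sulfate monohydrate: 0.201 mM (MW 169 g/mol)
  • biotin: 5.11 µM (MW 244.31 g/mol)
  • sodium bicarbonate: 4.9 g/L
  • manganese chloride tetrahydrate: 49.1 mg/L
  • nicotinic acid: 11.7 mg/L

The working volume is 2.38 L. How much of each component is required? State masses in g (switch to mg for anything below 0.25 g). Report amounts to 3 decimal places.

sodium chloride 53.929 g; manganese sulfate monohydrate 80.846 mg; biotin 2.971 mg; sodium bicarbonate 11.662 g; manganese chloride tetrahydrate 116.858 mg; nicotinic acid 27.846 mg

Scale factor relative to 1 L: 2.38.
sodium chloride: 388 mmol/L × 58.4 g/mol × 2.38 L ÷ 1000 = 53.929 g
manganese sulfate monohydrate: 0.201 mmol/L × 169 mg/mmol × 2.38 L = 80.846 mg
biotin: 5.11 µmol/L × 244.31 g/mol × 2.38 L ÷ 1000 = 2.971 mg
sodium bicarbonate: 4.9 g/L × 2.38 L = 11.662 g
manganese chloride tetrahydrate: 49.1 mg/L × 2.38 L = 116.858 mg
nicotinic acid: 11.7 mg/L × 2.38 L = 27.846 mg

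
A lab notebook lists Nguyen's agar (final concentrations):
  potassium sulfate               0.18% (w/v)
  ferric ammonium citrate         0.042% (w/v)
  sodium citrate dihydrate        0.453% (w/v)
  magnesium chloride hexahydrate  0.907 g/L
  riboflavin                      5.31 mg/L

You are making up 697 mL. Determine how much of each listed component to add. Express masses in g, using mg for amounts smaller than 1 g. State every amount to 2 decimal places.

potassium sulfate 1.25 g; ferric ammonium citrate 292.74 mg; sodium citrate dihydrate 3.16 g; magnesium chloride hexahydrate 632.18 mg; riboflavin 3.70 mg

Target volume = 697 mL = 0.697 L.
potassium sulfate: 0.18 g per 100 mL × 697 mL ÷ 100 = 1.25 g
ferric ammonium citrate: 0.042% w/v = 0.42 g/L → 0.42 × 0.697 L = 0.29274 g = 292.74 mg
sodium citrate dihydrate: 0.453% w/v = 4.53 g/L → 4.53 × 0.697 L = 3.16 g
magnesium chloride hexahydrate: 0.907 g/L × 0.697 L = 0.632179 g = 632.18 mg
riboflavin: 5.31 mg/L × 0.697 L = 3.70 mg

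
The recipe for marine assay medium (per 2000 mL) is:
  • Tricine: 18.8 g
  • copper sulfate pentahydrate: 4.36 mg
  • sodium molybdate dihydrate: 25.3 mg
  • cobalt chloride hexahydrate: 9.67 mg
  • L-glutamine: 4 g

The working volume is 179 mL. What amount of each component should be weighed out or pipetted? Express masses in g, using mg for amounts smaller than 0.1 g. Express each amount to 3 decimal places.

Tricine 1.683 g; copper sulfate pentahydrate 0.390 mg; sodium molybdate dihydrate 2.264 mg; cobalt chloride hexahydrate 0.865 mg; L-glutamine 0.358 g

Ratio of target to recipe volume: 179 / 2000 = 0.0895.
Tricine: 18.8 g × (179 mL / 2000 mL) = 1.683 g
copper sulfate pentahydrate: 4.36 mg × (179 mL / 2000 mL) = 0.390 mg
sodium molybdate dihydrate: 25.3 mg × (179 mL / 2000 mL) = 2.264 mg
cobalt chloride hexahydrate: 9.67 mg × (179 mL / 2000 mL) = 0.865 mg
L-glutamine: 4 g × (179 mL / 2000 mL) = 0.358 g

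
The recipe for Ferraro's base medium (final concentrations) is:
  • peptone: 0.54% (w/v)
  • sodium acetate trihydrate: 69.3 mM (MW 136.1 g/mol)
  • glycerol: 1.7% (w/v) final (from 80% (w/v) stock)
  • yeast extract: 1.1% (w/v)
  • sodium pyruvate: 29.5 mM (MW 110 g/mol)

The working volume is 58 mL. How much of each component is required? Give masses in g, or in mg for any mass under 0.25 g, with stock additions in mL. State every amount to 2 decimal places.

peptone 0.31 g; sodium acetate trihydrate 0.55 g; glycerol 1.23 mL; yeast extract 0.64 g; sodium pyruvate 188.21 mg

Scale factor relative to 1 L: 0.058.
peptone: 0.54% w/v = 5.4 g/L → 5.4 × 0.058 L = 0.31 g
sodium acetate trihydrate: 69.3 mmol/L × 136.1 g/mol × 0.058 L ÷ 1000 = 0.55 g
glycerol: dilute stock: 1.7% ÷ 80% × 58 mL = 1.23 mL
yeast extract: 1.1 g per 100 mL × 58 mL ÷ 100 = 0.64 g
sodium pyruvate: 29.5 mmol/L × 110 mg/mmol × 0.058 L = 188.21 mg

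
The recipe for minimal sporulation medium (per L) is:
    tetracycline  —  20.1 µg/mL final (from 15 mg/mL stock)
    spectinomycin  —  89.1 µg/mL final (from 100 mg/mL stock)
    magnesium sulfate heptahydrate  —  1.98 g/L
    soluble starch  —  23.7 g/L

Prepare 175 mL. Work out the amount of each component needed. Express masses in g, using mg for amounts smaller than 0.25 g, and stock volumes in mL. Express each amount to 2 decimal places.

Target volume = 175 mL = 0.175 L.
tetracycline: V = C2·V2/C1 = 20.1 µg/mL × 175 mL ÷ 15000 µg/mL = 0.23 mL
spectinomycin: dilute stock: 89.1 µg/mL × 175 mL ÷ 100000 µg/mL = 0.16 mL
magnesium sulfate heptahydrate: 1.98 g/L × 0.175 L = 0.35 g
soluble starch: 23.7 g/L × 0.175 L = 4.15 g

tetracycline 0.23 mL; spectinomycin 0.16 mL; magnesium sulfate heptahydrate 0.35 g; soluble starch 4.15 g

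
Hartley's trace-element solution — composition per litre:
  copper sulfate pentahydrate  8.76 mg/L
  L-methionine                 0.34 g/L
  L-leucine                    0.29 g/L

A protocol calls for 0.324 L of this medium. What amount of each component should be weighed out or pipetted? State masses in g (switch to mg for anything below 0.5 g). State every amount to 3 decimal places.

copper sulfate pentahydrate 2.838 mg; L-methionine 110.160 mg; L-leucine 93.960 mg

Working volume: 0.324 L.
copper sulfate pentahydrate: 8.76 mg/L × 0.324 L = 2.838 mg
L-methionine: 0.34 g/L × 0.324 L = 0.11016 g = 110.160 mg
L-leucine: 0.29 g/L × 0.324 L = 0.09396 g = 93.960 mg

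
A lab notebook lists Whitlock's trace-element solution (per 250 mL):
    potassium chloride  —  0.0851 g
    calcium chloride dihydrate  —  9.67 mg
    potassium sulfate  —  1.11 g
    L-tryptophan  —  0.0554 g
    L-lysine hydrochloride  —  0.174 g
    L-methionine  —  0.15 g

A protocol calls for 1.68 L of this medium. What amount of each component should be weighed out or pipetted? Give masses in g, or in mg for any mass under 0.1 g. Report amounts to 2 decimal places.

potassium chloride 0.57 g; calcium chloride dihydrate 64.98 mg; potassium sulfate 7.46 g; L-tryptophan 0.37 g; L-lysine hydrochloride 1.17 g; L-methionine 1.01 g

Scale factor = 1680 mL / 250 mL = 6.72.
potassium chloride: 0.0851 g × (1680 mL / 250 mL) = 0.57 g
calcium chloride dihydrate: 9.67 mg × (1680 mL / 250 mL) = 64.98 mg
potassium sulfate: 1.11 g × (1680 mL / 250 mL) = 7.46 g
L-tryptophan: 0.0554 g × (1680 mL / 250 mL) = 0.37 g
L-lysine hydrochloride: 0.174 g × (1680 mL / 250 mL) = 1.17 g
L-methionine: 0.15 g × (1680 mL / 250 mL) = 1.01 g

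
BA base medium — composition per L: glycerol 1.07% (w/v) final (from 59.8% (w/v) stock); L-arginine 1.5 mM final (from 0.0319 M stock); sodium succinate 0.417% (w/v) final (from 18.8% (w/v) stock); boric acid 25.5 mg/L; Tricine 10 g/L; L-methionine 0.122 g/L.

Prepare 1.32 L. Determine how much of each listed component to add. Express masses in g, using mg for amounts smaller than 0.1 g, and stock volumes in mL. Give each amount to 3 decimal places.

Scale factor relative to 1 L: 1.32.
glycerol: dilute stock: 1.07% ÷ 59.8% × 1320 mL = 23.619 mL
L-arginine: C1V1 = C2V2 → 1.5 mM × 1320 mL ÷ 31.9 mM = 62.069 mL
sodium succinate: V = C2·V2/C1 = 0.417% ÷ 18.8% × 1320 mL = 29.279 mL
boric acid: 25.5 mg/L × 1.32 L = 33.660 mg
Tricine: 10 g/L × 1.32 L = 13.200 g
L-methionine: 0.122 g/L × 1.32 L = 0.161 g

glycerol 23.619 mL; L-arginine 62.069 mL; sodium succinate 29.279 mL; boric acid 33.660 mg; Tricine 13.200 g; L-methionine 0.161 g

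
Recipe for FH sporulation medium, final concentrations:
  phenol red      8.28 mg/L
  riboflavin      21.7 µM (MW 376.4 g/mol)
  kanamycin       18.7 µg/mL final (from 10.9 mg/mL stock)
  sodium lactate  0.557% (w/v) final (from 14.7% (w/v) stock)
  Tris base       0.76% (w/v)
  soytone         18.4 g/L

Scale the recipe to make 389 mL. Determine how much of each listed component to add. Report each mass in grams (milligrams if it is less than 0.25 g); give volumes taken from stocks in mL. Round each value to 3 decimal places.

Scale factor relative to 1 L: 0.389.
phenol red: 8.28 mg/L × 0.389 L = 3.221 mg
riboflavin: 21.7 µmol/L × 376.4 g/mol × 0.389 L ÷ 1000 = 3.177 mg
kanamycin: C1V1 = C2V2 → 18.7 µg/mL × 389 mL ÷ 10900 µg/mL = 0.667 mL
sodium lactate: C1V1 = C2V2 → 0.557% ÷ 14.7% × 389 mL = 14.740 mL
Tris base: 0.76% w/v = 7.6 g/L → 7.6 × 0.389 L = 2.956 g
soytone: 18.4 g/L × 0.389 L = 7.158 g

phenol red 3.221 mg; riboflavin 3.177 mg; kanamycin 0.667 mL; sodium lactate 14.740 mL; Tris base 2.956 g; soytone 7.158 g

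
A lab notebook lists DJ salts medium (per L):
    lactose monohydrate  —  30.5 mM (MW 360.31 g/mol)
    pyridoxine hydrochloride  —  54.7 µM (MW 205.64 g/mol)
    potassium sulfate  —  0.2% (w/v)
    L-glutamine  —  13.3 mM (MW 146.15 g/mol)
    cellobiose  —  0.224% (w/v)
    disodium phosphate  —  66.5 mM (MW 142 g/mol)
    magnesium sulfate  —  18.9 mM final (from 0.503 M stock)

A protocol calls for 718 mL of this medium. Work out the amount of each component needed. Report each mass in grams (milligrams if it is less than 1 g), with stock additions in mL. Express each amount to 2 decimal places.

lactose monohydrate 7.89 g; pyridoxine hydrochloride 8.08 mg; potassium sulfate 1.44 g; L-glutamine 1.40 g; cellobiose 1.61 g; disodium phosphate 6.78 g; magnesium sulfate 26.98 mL

Working volume: 718 mL = 0.718 L.
lactose monohydrate: 30.5 mmol/L × 360.31 g/mol × 0.718 L ÷ 1000 = 7.89 g
pyridoxine hydrochloride: 54.7 µmol/L × 205.64 g/mol × 0.718 L ÷ 1000 = 8.08 mg
potassium sulfate: 0.2 g per 100 mL × 718 mL ÷ 100 = 1.44 g
L-glutamine: 13.3 mmol/L × 146.15 g/mol × 0.718 L ÷ 1000 = 1.40 g
cellobiose: 0.224 g per 100 mL × 718 mL ÷ 100 = 1.61 g
disodium phosphate: 66.5 mmol/L × 142 g/mol × 0.718 L ÷ 1000 = 6.78 g
magnesium sulfate: dilute stock: 18.9 mM × 718 mL ÷ 503 mM = 26.98 mL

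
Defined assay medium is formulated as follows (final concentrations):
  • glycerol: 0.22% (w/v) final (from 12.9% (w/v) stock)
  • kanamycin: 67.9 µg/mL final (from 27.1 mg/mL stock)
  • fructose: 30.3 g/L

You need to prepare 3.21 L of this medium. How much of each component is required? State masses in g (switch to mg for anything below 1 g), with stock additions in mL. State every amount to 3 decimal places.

glycerol 54.744 mL; kanamycin 8.043 mL; fructose 97.263 g

Scale factor relative to 1 L: 3.21.
glycerol: V = C2·V2/C1 = 0.22% ÷ 12.9% × 3210 mL = 54.744 mL
kanamycin: C1V1 = C2V2 → 67.9 µg/mL × 3210 mL ÷ 27100 µg/mL = 8.043 mL
fructose: 30.3 g/L × 3.21 L = 97.263 g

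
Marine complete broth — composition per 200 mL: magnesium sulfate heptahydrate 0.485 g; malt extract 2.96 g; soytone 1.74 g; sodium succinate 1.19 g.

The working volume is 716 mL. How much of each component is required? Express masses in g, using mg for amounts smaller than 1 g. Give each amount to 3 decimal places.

magnesium sulfate heptahydrate 1.736 g; malt extract 10.597 g; soytone 6.229 g; sodium succinate 4.260 g

Ratio of target to recipe volume: 716 / 200 = 3.58.
magnesium sulfate heptahydrate: 0.485 g × (716 mL / 200 mL) = 1.736 g
malt extract: 2.96 g × (716 mL / 200 mL) = 10.597 g
soytone: 1.74 g × (716 mL / 200 mL) = 6.229 g
sodium succinate: 1.19 g × (716 mL / 200 mL) = 4.260 g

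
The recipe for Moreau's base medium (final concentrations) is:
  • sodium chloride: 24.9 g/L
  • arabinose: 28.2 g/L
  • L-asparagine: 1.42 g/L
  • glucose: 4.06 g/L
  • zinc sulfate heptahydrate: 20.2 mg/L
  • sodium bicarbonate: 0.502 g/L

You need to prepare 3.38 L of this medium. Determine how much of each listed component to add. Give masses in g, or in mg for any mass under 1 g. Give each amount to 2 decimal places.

sodium chloride 84.16 g; arabinose 95.32 g; L-asparagine 4.80 g; glucose 13.72 g; zinc sulfate heptahydrate 68.28 mg; sodium bicarbonate 1.70 g

Scale factor relative to 1 L: 3.38.
sodium chloride: 24.9 g/L × 3.38 L = 84.16 g
arabinose: 28.2 g/L × 3.38 L = 95.32 g
L-asparagine: 1.42 g/L × 3.38 L = 4.80 g
glucose: 4.06 g/L × 3.38 L = 13.72 g
zinc sulfate heptahydrate: 20.2 mg/L × 3.38 L = 68.28 mg
sodium bicarbonate: 0.502 g/L × 3.38 L = 1.70 g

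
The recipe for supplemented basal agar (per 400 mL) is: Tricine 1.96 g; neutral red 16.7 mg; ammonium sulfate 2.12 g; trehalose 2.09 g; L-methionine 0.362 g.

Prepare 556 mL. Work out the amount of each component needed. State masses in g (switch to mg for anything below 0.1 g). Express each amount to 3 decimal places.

Scale factor = 556 mL / 400 mL = 1.39.
Tricine: 1.96 g × (556 mL / 400 mL) = 2.724 g
neutral red: 16.7 mg × (556 mL / 400 mL) = 23.213 mg
ammonium sulfate: 2.12 g × (556 mL / 400 mL) = 2.947 g
trehalose: 2.09 g × (556 mL / 400 mL) = 2.905 g
L-methionine: 0.362 g × (556 mL / 400 mL) = 0.503 g

Tricine 2.724 g; neutral red 23.213 mg; ammonium sulfate 2.947 g; trehalose 2.905 g; L-methionine 0.503 g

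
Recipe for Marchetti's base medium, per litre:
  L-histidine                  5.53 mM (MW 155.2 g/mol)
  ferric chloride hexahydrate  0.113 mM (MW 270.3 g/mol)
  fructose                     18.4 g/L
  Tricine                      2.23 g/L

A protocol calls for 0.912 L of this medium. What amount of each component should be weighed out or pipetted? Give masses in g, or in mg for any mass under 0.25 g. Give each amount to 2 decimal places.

L-histidine 0.78 g; ferric chloride hexahydrate 27.86 mg; fructose 16.78 g; Tricine 2.03 g

Scale factor relative to 1 L: 0.912.
L-histidine: 5.53 mmol/L × 155.2 g/mol × 0.912 L ÷ 1000 = 0.78 g
ferric chloride hexahydrate: 0.113 mmol/L × 270.3 mg/mmol × 0.912 L = 27.86 mg
fructose: 18.4 g/L × 0.912 L = 16.78 g
Tricine: 2.23 g/L × 0.912 L = 2.03 g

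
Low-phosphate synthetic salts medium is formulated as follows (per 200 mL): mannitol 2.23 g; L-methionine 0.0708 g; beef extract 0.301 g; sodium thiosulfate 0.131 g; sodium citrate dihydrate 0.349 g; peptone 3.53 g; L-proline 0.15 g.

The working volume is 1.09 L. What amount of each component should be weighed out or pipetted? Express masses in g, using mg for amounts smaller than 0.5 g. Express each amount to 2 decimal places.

Scale factor = 1090 mL / 200 mL = 5.45.
mannitol: 2.23 g × (1090 mL / 200 mL) = 12.15 g
L-methionine: 0.0708 g × (1090 mL / 200 mL) = 0.38586 g = 385.86 mg
beef extract: 0.301 g × (1090 mL / 200 mL) = 1.64 g
sodium thiosulfate: 0.131 g × (1090 mL / 200 mL) = 0.71 g
sodium citrate dihydrate: 0.349 g × (1090 mL / 200 mL) = 1.90 g
peptone: 3.53 g × (1090 mL / 200 mL) = 19.24 g
L-proline: 0.15 g × (1090 mL / 200 mL) = 0.82 g

mannitol 12.15 g; L-methionine 385.86 mg; beef extract 1.64 g; sodium thiosulfate 0.71 g; sodium citrate dihydrate 1.90 g; peptone 19.24 g; L-proline 0.82 g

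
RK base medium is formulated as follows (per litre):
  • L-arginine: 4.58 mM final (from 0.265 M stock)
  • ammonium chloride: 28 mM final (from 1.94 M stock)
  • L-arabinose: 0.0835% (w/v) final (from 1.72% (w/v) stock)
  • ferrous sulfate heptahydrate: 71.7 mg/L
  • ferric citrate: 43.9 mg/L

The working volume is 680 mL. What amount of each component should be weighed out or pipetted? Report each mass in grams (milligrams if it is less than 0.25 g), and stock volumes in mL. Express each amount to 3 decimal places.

L-arginine 11.752 mL; ammonium chloride 9.814 mL; L-arabinose 33.012 mL; ferrous sulfate heptahydrate 48.756 mg; ferric citrate 29.852 mg

Target volume = 680 mL = 0.68 L.
L-arginine: dilute stock: 4.58 mM × 680 mL ÷ 265 mM = 11.752 mL
ammonium chloride: V = C2·V2/C1 = 28 mM × 680 mL ÷ 1940 mM = 9.814 mL
L-arabinose: V = C2·V2/C1 = 0.0835% ÷ 1.72% × 680 mL = 33.012 mL
ferrous sulfate heptahydrate: 71.7 mg/L × 0.68 L = 48.756 mg
ferric citrate: 43.9 mg/L × 0.68 L = 29.852 mg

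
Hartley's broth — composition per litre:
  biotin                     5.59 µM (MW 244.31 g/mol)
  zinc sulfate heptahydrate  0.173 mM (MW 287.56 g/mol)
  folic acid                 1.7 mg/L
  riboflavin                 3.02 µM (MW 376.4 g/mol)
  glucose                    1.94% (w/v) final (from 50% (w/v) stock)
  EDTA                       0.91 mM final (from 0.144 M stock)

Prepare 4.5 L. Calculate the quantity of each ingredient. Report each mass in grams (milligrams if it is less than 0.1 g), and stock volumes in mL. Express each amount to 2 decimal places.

Working volume: 4.5 L.
biotin: 5.59 µmol/L × 244.31 g/mol × 4.5 L ÷ 1000 = 6.15 mg
zinc sulfate heptahydrate: 0.173 mmol/L × 287.56 g/mol × 4.5 L ÷ 1000 = 0.22 g
folic acid: 1.7 mg/L × 4.5 L = 7.65 mg
riboflavin: 3.02 µmol/L × 376.4 g/mol × 4.5 L ÷ 1000 = 5.12 mg
glucose: C1V1 = C2V2 → 1.94% ÷ 50% × 4500 mL = 174.60 mL
EDTA: C1V1 = C2V2 → 0.91 mM × 4500 mL ÷ 144 mM = 28.44 mL

biotin 6.15 mg; zinc sulfate heptahydrate 0.22 g; folic acid 7.65 mg; riboflavin 5.12 mg; glucose 174.60 mL; EDTA 28.44 mL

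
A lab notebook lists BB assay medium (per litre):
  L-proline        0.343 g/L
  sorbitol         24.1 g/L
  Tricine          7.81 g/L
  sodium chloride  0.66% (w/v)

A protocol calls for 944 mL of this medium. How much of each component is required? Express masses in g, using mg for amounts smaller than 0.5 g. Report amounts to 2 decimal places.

L-proline 323.79 mg; sorbitol 22.75 g; Tricine 7.37 g; sodium chloride 6.23 g

Target volume = 944 mL = 0.944 L.
L-proline: 0.343 g/L × 0.944 L = 0.323792 g = 323.79 mg
sorbitol: 24.1 g/L × 0.944 L = 22.75 g
Tricine: 7.81 g/L × 0.944 L = 7.37 g
sodium chloride: 0.66% w/v = 6.6 g/L → 6.6 × 0.944 L = 6.23 g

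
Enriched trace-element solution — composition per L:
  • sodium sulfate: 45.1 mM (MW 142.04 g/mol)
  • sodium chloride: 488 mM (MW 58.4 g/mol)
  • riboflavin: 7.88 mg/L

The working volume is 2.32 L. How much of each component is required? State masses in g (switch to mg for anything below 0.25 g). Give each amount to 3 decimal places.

Scale factor relative to 1 L: 2.32.
sodium sulfate: 45.1 mmol/L × 142.04 g/mol × 2.32 L ÷ 1000 = 14.862 g
sodium chloride: 488 mmol/L × 58.4 g/mol × 2.32 L ÷ 1000 = 66.118 g
riboflavin: 7.88 mg/L × 2.32 L = 18.282 mg

sodium sulfate 14.862 g; sodium chloride 66.118 g; riboflavin 18.282 mg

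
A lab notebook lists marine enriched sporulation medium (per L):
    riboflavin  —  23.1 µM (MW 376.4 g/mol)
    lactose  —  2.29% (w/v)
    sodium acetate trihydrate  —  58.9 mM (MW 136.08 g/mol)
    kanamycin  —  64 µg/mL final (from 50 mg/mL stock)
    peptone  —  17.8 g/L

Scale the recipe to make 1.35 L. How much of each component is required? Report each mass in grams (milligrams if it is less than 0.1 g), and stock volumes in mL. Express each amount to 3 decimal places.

riboflavin 11.738 mg; lactose 30.915 g; sodium acetate trihydrate 10.820 g; kanamycin 1.728 mL; peptone 24.030 g

Scale factor relative to 1 L: 1.35.
riboflavin: 23.1 µmol/L × 376.4 g/mol × 1.35 L ÷ 1000 = 11.738 mg
lactose: 2.29% w/v = 22.9 g/L → 22.9 × 1.35 L = 30.915 g
sodium acetate trihydrate: 58.9 mmol/L × 136.08 g/mol × 1.35 L ÷ 1000 = 10.820 g
kanamycin: V = C2·V2/C1 = 64 µg/mL × 1350 mL ÷ 50000 µg/mL = 1.728 mL
peptone: 17.8 g/L × 1.35 L = 24.030 g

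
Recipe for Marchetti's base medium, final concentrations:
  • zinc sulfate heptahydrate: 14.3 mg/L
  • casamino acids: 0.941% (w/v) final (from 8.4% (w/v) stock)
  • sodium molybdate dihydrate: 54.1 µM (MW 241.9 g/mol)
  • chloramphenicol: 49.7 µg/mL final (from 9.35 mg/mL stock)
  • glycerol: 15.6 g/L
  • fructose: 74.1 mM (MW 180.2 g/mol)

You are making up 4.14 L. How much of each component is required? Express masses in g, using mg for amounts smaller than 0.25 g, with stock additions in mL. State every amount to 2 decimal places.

Working volume: 4.14 L.
zinc sulfate heptahydrate: 14.3 mg/L × 4.14 L = 59.20 mg
casamino acids: C1V1 = C2V2 → 0.941% ÷ 8.4% × 4140 mL = 463.78 mL
sodium molybdate dihydrate: 54.1 µmol/L × 241.9 g/mol × 4.14 L ÷ 1000 = 54.18 mg
chloramphenicol: V = C2·V2/C1 = 49.7 µg/mL × 4140 mL ÷ 9350 µg/mL = 22.01 mL
glycerol: 15.6 g/L × 4.14 L = 64.58 g
fructose: 74.1 mmol/L × 180.2 g/mol × 4.14 L ÷ 1000 = 55.28 g

zinc sulfate heptahydrate 59.20 mg; casamino acids 463.78 mL; sodium molybdate dihydrate 54.18 mg; chloramphenicol 22.01 mL; glycerol 64.58 g; fructose 55.28 g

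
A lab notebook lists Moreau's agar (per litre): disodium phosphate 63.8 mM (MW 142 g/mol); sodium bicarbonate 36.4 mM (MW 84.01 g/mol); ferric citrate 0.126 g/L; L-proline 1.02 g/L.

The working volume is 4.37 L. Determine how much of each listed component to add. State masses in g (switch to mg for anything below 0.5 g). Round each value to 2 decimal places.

Working volume: 4.37 L.
disodium phosphate: 63.8 mmol/L × 142 g/mol × 4.37 L ÷ 1000 = 39.59 g
sodium bicarbonate: 36.4 mmol/L × 84.01 g/mol × 4.37 L ÷ 1000 = 13.36 g
ferric citrate: 0.126 g/L × 4.37 L = 0.55 g
L-proline: 1.02 g/L × 4.37 L = 4.46 g

disodium phosphate 39.59 g; sodium bicarbonate 13.36 g; ferric citrate 0.55 g; L-proline 4.46 g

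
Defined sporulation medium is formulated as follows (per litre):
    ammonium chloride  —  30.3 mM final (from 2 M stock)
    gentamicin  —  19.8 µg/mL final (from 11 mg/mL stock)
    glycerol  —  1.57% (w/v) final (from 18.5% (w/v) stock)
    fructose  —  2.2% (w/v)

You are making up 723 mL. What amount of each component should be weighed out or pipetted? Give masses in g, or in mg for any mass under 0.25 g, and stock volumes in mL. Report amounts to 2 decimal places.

ammonium chloride 10.95 mL; gentamicin 1.30 mL; glycerol 61.36 mL; fructose 15.91 g

Target volume = 723 mL = 0.723 L.
ammonium chloride: C1V1 = C2V2 → 30.3 mM × 723 mL ÷ 2000 mM = 10.95 mL
gentamicin: dilute stock: 19.8 µg/mL × 723 mL ÷ 11000 µg/mL = 1.30 mL
glycerol: dilute stock: 1.57% ÷ 18.5% × 723 mL = 61.36 mL
fructose: 2.2 g per 100 mL × 723 mL ÷ 100 = 15.91 g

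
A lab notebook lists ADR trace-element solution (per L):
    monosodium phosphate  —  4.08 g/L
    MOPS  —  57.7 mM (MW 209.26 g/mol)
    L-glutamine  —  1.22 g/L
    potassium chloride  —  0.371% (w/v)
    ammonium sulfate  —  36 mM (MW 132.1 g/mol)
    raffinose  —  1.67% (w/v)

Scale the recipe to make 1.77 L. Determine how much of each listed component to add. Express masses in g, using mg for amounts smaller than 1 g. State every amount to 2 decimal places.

monosodium phosphate 7.22 g; MOPS 21.37 g; L-glutamine 2.16 g; potassium chloride 6.57 g; ammonium sulfate 8.42 g; raffinose 29.56 g

Scale factor relative to 1 L: 1.77.
monosodium phosphate: 4.08 g/L × 1.77 L = 7.22 g
MOPS: 57.7 mmol/L × 209.26 g/mol × 1.77 L ÷ 1000 = 21.37 g
L-glutamine: 1.22 g/L × 1.77 L = 2.16 g
potassium chloride: 0.371 g per 100 mL × 1770 mL ÷ 100 = 6.57 g
ammonium sulfate: 36 mmol/L × 132.1 g/mol × 1.77 L ÷ 1000 = 8.42 g
raffinose: 1.67% w/v = 16.7 g/L → 16.7 × 1.77 L = 29.56 g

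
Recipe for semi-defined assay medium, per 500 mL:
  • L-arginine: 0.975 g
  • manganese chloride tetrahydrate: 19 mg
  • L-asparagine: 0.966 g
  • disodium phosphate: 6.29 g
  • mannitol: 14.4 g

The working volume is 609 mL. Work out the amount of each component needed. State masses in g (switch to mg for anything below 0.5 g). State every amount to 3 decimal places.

L-arginine 1.188 g; manganese chloride tetrahydrate 23.142 mg; L-asparagine 1.177 g; disodium phosphate 7.661 g; mannitol 17.539 g

Ratio of target to recipe volume: 609 / 500 = 1.218.
L-arginine: 0.975 g × (609 mL / 500 mL) = 1.188 g
manganese chloride tetrahydrate: 19 mg × (609 mL / 500 mL) = 23.142 mg
L-asparagine: 0.966 g × (609 mL / 500 mL) = 1.177 g
disodium phosphate: 6.29 g × (609 mL / 500 mL) = 7.661 g
mannitol: 14.4 g × (609 mL / 500 mL) = 17.539 g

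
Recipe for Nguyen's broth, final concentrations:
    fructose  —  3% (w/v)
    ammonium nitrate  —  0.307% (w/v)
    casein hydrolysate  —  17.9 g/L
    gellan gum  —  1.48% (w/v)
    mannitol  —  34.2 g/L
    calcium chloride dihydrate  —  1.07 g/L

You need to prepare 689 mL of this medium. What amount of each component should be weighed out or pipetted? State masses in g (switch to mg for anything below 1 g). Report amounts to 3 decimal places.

Target volume = 689 mL = 0.689 L.
fructose: 3% w/v = 30 g/L → 30 × 0.689 L = 20.670 g
ammonium nitrate: 0.307 g per 100 mL × 689 mL ÷ 100 = 2.115 g
casein hydrolysate: 17.9 g/L × 0.689 L = 12.333 g
gellan gum: 1.48 g per 100 mL × 689 mL ÷ 100 = 10.197 g
mannitol: 34.2 g/L × 0.689 L = 23.564 g
calcium chloride dihydrate: 1.07 g/L × 0.689 L = 0.73723 g = 737.230 mg

fructose 20.670 g; ammonium nitrate 2.115 g; casein hydrolysate 12.333 g; gellan gum 10.197 g; mannitol 23.564 g; calcium chloride dihydrate 737.230 mg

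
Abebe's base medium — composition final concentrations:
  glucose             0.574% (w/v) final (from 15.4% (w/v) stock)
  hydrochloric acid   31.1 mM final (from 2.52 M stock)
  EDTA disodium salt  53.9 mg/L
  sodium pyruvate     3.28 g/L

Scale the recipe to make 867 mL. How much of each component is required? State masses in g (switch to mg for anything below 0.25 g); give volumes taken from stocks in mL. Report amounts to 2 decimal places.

Working volume: 867 mL = 0.867 L.
glucose: dilute stock: 0.574% ÷ 15.4% × 867 mL = 32.32 mL
hydrochloric acid: dilute stock: 31.1 mM × 867 mL ÷ 2520 mM = 10.70 mL
EDTA disodium salt: 53.9 mg/L × 0.867 L = 46.73 mg
sodium pyruvate: 3.28 g/L × 0.867 L = 2.84 g

glucose 32.32 mL; hydrochloric acid 10.70 mL; EDTA disodium salt 46.73 mg; sodium pyruvate 2.84 g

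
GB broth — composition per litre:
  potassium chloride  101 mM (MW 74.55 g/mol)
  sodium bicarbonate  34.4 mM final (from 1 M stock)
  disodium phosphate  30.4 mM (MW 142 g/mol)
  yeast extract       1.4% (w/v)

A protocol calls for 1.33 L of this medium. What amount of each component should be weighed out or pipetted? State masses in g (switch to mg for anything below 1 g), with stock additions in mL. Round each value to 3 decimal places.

potassium chloride 10.014 g; sodium bicarbonate 45.752 mL; disodium phosphate 5.741 g; yeast extract 18.620 g

Scale factor relative to 1 L: 1.33.
potassium chloride: 101 mmol/L × 74.55 g/mol × 1.33 L ÷ 1000 = 10.014 g
sodium bicarbonate: V = C2·V2/C1 = 34.4 mM × 1330 mL ÷ 1000 mM = 45.752 mL
disodium phosphate: 30.4 mmol/L × 142 g/mol × 1.33 L ÷ 1000 = 5.741 g
yeast extract: 1.4% w/v = 14 g/L → 14 × 1.33 L = 18.620 g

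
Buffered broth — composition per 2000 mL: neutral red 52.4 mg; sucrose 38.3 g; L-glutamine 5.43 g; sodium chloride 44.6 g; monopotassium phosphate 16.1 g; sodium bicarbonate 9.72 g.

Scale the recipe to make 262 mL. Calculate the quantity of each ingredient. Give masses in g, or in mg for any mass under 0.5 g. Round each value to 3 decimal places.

Scale factor = 262 mL / 2000 mL = 0.131.
neutral red: 52.4 mg × (262 mL / 2000 mL) = 6.864 mg
sucrose: 38.3 g × (262 mL / 2000 mL) = 5.017 g
L-glutamine: 5.43 g × (262 mL / 2000 mL) = 0.711 g
sodium chloride: 44.6 g × (262 mL / 2000 mL) = 5.843 g
monopotassium phosphate: 16.1 g × (262 mL / 2000 mL) = 2.109 g
sodium bicarbonate: 9.72 g × (262 mL / 2000 mL) = 1.273 g

neutral red 6.864 mg; sucrose 5.017 g; L-glutamine 0.711 g; sodium chloride 5.843 g; monopotassium phosphate 2.109 g; sodium bicarbonate 1.273 g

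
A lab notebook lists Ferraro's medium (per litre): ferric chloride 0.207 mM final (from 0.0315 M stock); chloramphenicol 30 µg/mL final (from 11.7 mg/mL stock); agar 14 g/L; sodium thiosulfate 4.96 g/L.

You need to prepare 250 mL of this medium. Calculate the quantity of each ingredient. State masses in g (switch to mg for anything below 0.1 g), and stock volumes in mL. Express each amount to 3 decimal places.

ferric chloride 1.643 mL; chloramphenicol 0.641 mL; agar 3.500 g; sodium thiosulfate 1.240 g

Working volume: 250 mL = 0.25 L.
ferric chloride: C1V1 = C2V2 → 0.207 mM × 250 mL ÷ 31.5 mM = 1.643 mL
chloramphenicol: V = C2·V2/C1 = 30 µg/mL × 250 mL ÷ 11700 µg/mL = 0.641 mL
agar: 14 g/L × 0.25 L = 3.500 g
sodium thiosulfate: 4.96 g/L × 0.25 L = 1.240 g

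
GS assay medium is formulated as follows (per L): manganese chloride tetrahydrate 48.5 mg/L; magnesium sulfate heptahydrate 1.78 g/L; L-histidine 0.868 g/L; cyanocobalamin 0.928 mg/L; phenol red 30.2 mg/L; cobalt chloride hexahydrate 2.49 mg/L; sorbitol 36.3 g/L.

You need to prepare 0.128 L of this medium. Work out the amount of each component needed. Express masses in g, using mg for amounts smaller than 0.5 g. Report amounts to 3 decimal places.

manganese chloride tetrahydrate 6.208 mg; magnesium sulfate heptahydrate 227.840 mg; L-histidine 111.104 mg; cyanocobalamin 0.119 mg; phenol red 3.866 mg; cobalt chloride hexahydrate 0.319 mg; sorbitol 4.646 g

Scale factor relative to 1 L: 0.128.
manganese chloride tetrahydrate: 48.5 mg/L × 0.128 L = 6.208 mg
magnesium sulfate heptahydrate: 1.78 g/L × 0.128 L = 0.22784 g = 227.840 mg
L-histidine: 0.868 g/L × 0.128 L = 0.111104 g = 111.104 mg
cyanocobalamin: 0.928 mg/L × 0.128 L = 0.119 mg
phenol red: 30.2 mg/L × 0.128 L = 3.866 mg
cobalt chloride hexahydrate: 2.49 mg/L × 0.128 L = 0.319 mg
sorbitol: 36.3 g/L × 0.128 L = 4.646 g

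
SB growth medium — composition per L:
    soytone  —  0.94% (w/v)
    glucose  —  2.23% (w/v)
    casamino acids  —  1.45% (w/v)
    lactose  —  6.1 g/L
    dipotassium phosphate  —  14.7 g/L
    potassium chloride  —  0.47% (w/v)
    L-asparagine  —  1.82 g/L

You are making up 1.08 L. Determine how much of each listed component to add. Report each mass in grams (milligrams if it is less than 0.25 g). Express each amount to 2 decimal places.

soytone 10.15 g; glucose 24.08 g; casamino acids 15.66 g; lactose 6.59 g; dipotassium phosphate 15.88 g; potassium chloride 5.08 g; L-asparagine 1.97 g

Scale factor relative to 1 L: 1.08.
soytone: 0.94 g per 100 mL × 1080 mL ÷ 100 = 10.15 g
glucose: 2.23 g per 100 mL × 1080 mL ÷ 100 = 24.08 g
casamino acids: 1.45% w/v = 14.5 g/L → 14.5 × 1.08 L = 15.66 g
lactose: 6.1 g/L × 1.08 L = 6.59 g
dipotassium phosphate: 14.7 g/L × 1.08 L = 15.88 g
potassium chloride: 0.47 g per 100 mL × 1080 mL ÷ 100 = 5.08 g
L-asparagine: 1.82 g/L × 1.08 L = 1.97 g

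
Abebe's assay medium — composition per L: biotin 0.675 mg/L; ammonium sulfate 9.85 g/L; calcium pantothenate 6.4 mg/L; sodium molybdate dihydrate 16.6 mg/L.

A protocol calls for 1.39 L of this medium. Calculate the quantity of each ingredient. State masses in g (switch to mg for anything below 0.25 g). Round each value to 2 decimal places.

Working volume: 1.39 L.
biotin: 0.675 mg/L × 1.39 L = 0.94 mg
ammonium sulfate: 9.85 g/L × 1.39 L = 13.69 g
calcium pantothenate: 6.4 mg/L × 1.39 L = 8.90 mg
sodium molybdate dihydrate: 16.6 mg/L × 1.39 L = 23.07 mg

biotin 0.94 mg; ammonium sulfate 13.69 g; calcium pantothenate 8.90 mg; sodium molybdate dihydrate 23.07 mg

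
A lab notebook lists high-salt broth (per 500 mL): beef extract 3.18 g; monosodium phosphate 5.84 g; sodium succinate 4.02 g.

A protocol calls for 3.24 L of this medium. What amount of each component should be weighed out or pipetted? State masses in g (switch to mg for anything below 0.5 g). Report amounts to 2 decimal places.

Scale factor = 3240 mL / 500 mL = 6.48.
beef extract: 3.18 g × (3240 mL / 500 mL) = 20.61 g
monosodium phosphate: 5.84 g × (3240 mL / 500 mL) = 37.84 g
sodium succinate: 4.02 g × (3240 mL / 500 mL) = 26.05 g

beef extract 20.61 g; monosodium phosphate 37.84 g; sodium succinate 26.05 g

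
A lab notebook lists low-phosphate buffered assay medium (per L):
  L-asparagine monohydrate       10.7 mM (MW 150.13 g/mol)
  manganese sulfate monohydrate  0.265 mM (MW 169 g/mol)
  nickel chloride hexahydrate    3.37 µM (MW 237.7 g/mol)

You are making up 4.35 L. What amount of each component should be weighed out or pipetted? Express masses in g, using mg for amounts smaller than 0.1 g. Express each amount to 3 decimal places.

L-asparagine monohydrate 6.988 g; manganese sulfate monohydrate 0.195 g; nickel chloride hexahydrate 3.485 mg

Working volume: 4.35 L.
L-asparagine monohydrate: 10.7 mmol/L × 150.13 g/mol × 4.35 L ÷ 1000 = 6.988 g
manganese sulfate monohydrate: 0.265 mmol/L × 169 g/mol × 4.35 L ÷ 1000 = 0.195 g
nickel chloride hexahydrate: 3.37 µmol/L × 237.7 g/mol × 4.35 L ÷ 1000 = 3.485 mg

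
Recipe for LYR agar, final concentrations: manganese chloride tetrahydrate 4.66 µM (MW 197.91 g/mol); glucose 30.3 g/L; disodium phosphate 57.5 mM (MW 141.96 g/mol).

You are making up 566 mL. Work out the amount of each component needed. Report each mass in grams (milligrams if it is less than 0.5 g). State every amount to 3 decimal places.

manganese chloride tetrahydrate 0.522 mg; glucose 17.150 g; disodium phosphate 4.620 g

Target volume = 566 mL = 0.566 L.
manganese chloride tetrahydrate: 4.66 µmol/L × 197.91 g/mol × 0.566 L ÷ 1000 = 0.522 mg
glucose: 30.3 g/L × 0.566 L = 17.150 g
disodium phosphate: 57.5 mmol/L × 141.96 g/mol × 0.566 L ÷ 1000 = 4.620 g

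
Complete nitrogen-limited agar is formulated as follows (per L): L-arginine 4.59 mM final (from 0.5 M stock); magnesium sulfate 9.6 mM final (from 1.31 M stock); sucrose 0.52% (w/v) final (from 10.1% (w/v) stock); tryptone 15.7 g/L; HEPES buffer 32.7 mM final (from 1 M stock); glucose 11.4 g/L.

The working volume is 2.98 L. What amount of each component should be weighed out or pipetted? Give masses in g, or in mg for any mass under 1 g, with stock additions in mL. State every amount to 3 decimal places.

L-arginine 27.356 mL; magnesium sulfate 21.838 mL; sucrose 153.426 mL; tryptone 46.786 g; HEPES buffer 97.446 mL; glucose 33.972 g

Working volume: 2.98 L.
L-arginine: dilute stock: 4.59 mM × 2980 mL ÷ 500 mM = 27.356 mL
magnesium sulfate: dilute stock: 9.6 mM × 2980 mL ÷ 1310 mM = 21.838 mL
sucrose: C1V1 = C2V2 → 0.52% ÷ 10.1% × 2980 mL = 153.426 mL
tryptone: 15.7 g/L × 2.98 L = 46.786 g
HEPES buffer: V = C2·V2/C1 = 32.7 mM × 2980 mL ÷ 1000 mM = 97.446 mL
glucose: 11.4 g/L × 2.98 L = 33.972 g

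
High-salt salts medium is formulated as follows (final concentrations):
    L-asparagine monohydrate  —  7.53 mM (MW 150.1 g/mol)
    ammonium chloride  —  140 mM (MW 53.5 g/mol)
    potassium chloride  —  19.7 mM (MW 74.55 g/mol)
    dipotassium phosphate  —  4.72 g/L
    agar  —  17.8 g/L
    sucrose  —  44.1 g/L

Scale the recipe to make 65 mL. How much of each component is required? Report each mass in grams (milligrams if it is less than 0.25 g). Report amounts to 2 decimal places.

L-asparagine monohydrate 73.47 mg; ammonium chloride 0.49 g; potassium chloride 95.46 mg; dipotassium phosphate 0.31 g; agar 1.16 g; sucrose 2.87 g

Target volume = 65 mL = 0.065 L.
L-asparagine monohydrate: 7.53 mmol/L × 150.1 mg/mmol × 0.065 L = 73.47 mg
ammonium chloride: 140 mmol/L × 53.5 g/mol × 0.065 L ÷ 1000 = 0.49 g
potassium chloride: 19.7 mmol/L × 74.55 mg/mmol × 0.065 L = 95.46 mg
dipotassium phosphate: 4.72 g/L × 0.065 L = 0.31 g
agar: 17.8 g/L × 0.065 L = 1.16 g
sucrose: 44.1 g/L × 0.065 L = 2.87 g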